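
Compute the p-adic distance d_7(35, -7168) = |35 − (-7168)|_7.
d_7(35, -7168) = 1/2401

Step 1 — x − y = 35 − (-7168) = 7203. Step 2 — v_7(7203) = 4 (factor: 7203 = (7^4 · 3); the sign does not affect v_p). Step 3 — |x − y|_7 = 7^{-4} = 1/2401.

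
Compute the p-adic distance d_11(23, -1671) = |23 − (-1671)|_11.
d_11(23, -1671) = 1/121

Step 1 — x − y = 23 − (-1671) = 1694. Step 2 — v_11(1694) = 2 (factor: 1694 = (11^2 · 14); the sign does not affect v_p). Step 3 — |x − y|_11 = 11^{-2} = 1/121.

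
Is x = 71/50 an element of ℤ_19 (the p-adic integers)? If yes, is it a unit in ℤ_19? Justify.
x ∈ ℤ_19^× (unit); v_19(x) = 0

ℤ_19 = {x ∈ ℚ_19 : v_19(x) ≥ 0} and ℤ_19^× = {x ∈ ℤ_19 : v_19(x) = 0}. Here v_19(71/50) = v_19(num) − v_19(den) = 0; compare against these criteria.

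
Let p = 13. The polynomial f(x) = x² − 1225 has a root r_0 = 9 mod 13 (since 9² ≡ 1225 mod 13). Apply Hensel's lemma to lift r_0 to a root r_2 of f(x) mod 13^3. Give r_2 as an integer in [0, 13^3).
r_2 = 35 (mod 2197)

Hensel's recurrence: r_{i+1} = r_i − f(r_i)·(f′(r_i))^{-1} mod 13^{i+2}, with f′(x) = 2x. Iterate:
  r_0 = 9 (mod 13)
  r_1 = 35 (mod 169)
  r_2 = 35 (mod 2197)
Final: r_2 = 35, and one checks f(r_2) ≡ 0 mod 13^3.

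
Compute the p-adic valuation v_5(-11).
v_5(-11) = 0

v_5(n) is the largest exponent k such that 5^k divides n. Factor out: -11 = -5^0 · 11. (Sign doesn't affect v_p.) So v_5(-11) = 0.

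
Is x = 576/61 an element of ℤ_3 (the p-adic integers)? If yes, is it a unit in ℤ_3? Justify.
x ∈ ℤ_3 but not a unit; v_3(x) = 2 > 0

ℤ_3 = {x ∈ ℚ_3 : v_3(x) ≥ 0} and ℤ_3^× = {x ∈ ℤ_3 : v_3(x) = 0}. Here v_3(576/61) = v_3(num) − v_3(den) = 2; compare against these criteria.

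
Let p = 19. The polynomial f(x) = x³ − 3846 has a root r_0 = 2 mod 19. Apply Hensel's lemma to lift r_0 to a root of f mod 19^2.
r_1 = 21 (mod 361)

Hensel: r_{i+1} = r_i − f(r_i)/f′(r_i) mod 19^{i+2}, where f′(x) = 3x². Iterate:
  r_0 = 2 (mod 19)
  r_1 = 21 (mod 361)
Final: r = 21 with f(r) ≡ 0 mod 19^2.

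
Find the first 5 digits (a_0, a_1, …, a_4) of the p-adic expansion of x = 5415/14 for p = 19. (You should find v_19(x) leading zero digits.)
(a_0, …, a_4) = (0, 0, 16, 6, 1)

v_19(5415/14) = 2, so a_0 = ... = a_1 = 0. Factor out: x = 19^2 · u with u = 15/14 a unit in ℤ_19. Expand u iteratively via a_{v+i} = u_i mod 19, u_{i+1} = (u_i − a_{v+i})/19:
  u_0 = 15/14;  a_2 = 16;  u_1 = (u_0 − 16)/19 = -11/14
  u_1 = -11/14;  a_3 = 6;  u_2 = (u_1 − 6)/19 = -5/14
  u_2 = -5/14;  a_4 = 1;  u_3 = (u_2 − 1)/19 = -1/14
Digits: (0, 0, 16, 6, 1).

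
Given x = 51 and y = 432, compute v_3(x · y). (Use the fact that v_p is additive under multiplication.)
v_3(22032) = 4

v_p(x) = 1 (factor: 51 = 3^1 · 17); v_p(y) = 3 (factor: 432 = 3^3 · 16). Additivity: v_p(xy) = v_p(x) + v_p(y) = 1 + 3 = 4. (Direct check: xy = 22032 = 3^4 · (272).)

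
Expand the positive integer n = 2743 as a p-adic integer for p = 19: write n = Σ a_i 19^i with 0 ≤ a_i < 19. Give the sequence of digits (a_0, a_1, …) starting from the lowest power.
(a_0, a_1, …) = (7, 11, 7)

Repeated division by 19 gives the digits low-to-high: 2743 = 7 + 11·19^1 + 7·19^2. Digit sequence: (7, 11, 7).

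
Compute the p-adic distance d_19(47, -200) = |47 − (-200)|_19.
d_19(47, -200) = 1/19

Step 1 — x − y = 47 − (-200) = 247. Step 2 — v_19(247) = 1 (factor: 247 = (19^1 · 13); the sign does not affect v_p). Step 3 — |x − y|_19 = 19^{-1} = 1/19.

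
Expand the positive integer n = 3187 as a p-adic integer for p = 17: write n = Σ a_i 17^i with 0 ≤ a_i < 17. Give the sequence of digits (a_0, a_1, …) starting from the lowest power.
(a_0, a_1, …) = (8, 0, 11)

Repeated division by 17 gives the digits low-to-high: 3187 = 8 + 11·17^2. Digit sequence: (8, 0, 11).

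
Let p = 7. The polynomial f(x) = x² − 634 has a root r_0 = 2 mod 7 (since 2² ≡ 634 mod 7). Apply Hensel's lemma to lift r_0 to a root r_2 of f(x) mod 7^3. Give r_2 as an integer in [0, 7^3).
r_2 = 282 (mod 343)

Hensel's recurrence: r_{i+1} = r_i − f(r_i)·(f′(r_i))^{-1} mod 7^{i+2}, with f′(x) = 2x. Iterate:
  r_0 = 2 (mod 7)
  r_1 = 37 (mod 49)
  r_2 = 282 (mod 343)
Final: r_2 = 282, and one checks f(r_2) ≡ 0 mod 7^3.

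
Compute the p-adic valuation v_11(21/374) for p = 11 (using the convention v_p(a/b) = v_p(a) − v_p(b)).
v_11(21/374) = -1

Factor powers of 11 from the numerator and denominator of the reduced fraction: 21 = 11^0 · 21 and 374 = 11^1 · 34. Apply v_p(a/b) = v_p(a) − v_p(b): v_11(21/374) = 0 − 1 = -1.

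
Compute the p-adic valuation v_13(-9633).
v_13(-9633) = 2

v_13(n) is the largest exponent k such that 13^k divides n. Factor out: -9633 = -13^2 · 57. (Sign doesn't affect v_p.) So v_13(-9633) = 2.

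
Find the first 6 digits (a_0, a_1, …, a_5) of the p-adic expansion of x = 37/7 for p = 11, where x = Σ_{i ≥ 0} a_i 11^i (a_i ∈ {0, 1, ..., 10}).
(a_0, …, a_5) = (10, 9, 7, 4, 9, 7)

v_11(37/7) = 0 (numerator and denominator both coprime to 11), so x ∈ ℤ_11^×. Compute digits iteratively via a_i = x_i mod 11, x_{i+1} = (x_i − a_i)/11, with x_0 = x:
  x_0 = 37/7;  a_0 = 10;  x_1 = (x_0 − 10)/11 = -3/7
  x_1 = -3/7;  a_1 = 9;  x_2 = (x_1 − 9)/11 = -6/7
  x_2 = -6/7;  a_2 = 7;  x_3 = (x_2 − 7)/11 = -5/7
  x_3 = -5/7;  a_3 = 4;  x_4 = (x_3 − 4)/11 = -3/7
  x_4 = -3/7;  a_4 = 9;  x_5 = (x_4 − 9)/11 = -6/7
  x_5 = -6/7;  a_5 = 7;  x_6 = (x_5 − 7)/11 = -5/7
Digits: (10, 9, 7, 4, 9, 7).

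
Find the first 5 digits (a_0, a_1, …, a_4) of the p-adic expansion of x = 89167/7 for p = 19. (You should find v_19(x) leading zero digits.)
(a_0, …, a_4) = (0, 0, 0, 10, 5)

v_19(89167/7) = 3, so a_0 = ... = a_2 = 0. Factor out: x = 19^3 · u with u = 13/7 a unit in ℤ_19. Expand u iteratively via a_{v+i} = u_i mod 19, u_{i+1} = (u_i − a_{v+i})/19:
  u_0 = 13/7;  a_3 = 10;  u_1 = (u_0 − 10)/19 = -3/7
  u_1 = -3/7;  a_4 = 5;  u_2 = (u_1 − 5)/19 = -2/7
Digits: (0, 0, 0, 10, 5).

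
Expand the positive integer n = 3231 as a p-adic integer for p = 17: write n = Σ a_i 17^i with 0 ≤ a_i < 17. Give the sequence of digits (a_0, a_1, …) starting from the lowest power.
(a_0, a_1, …) = (1, 3, 11)

Repeated division by 17 gives the digits low-to-high: 3231 = 1 + 3·17^1 + 11·17^2. Digit sequence: (1, 3, 11).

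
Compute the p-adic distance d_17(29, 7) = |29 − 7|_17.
d_17(29, 7) = 1

Step 1 — x − y = 29 − 7 = 22. Step 2 — v_17(22) = 0 (factor: 22 = (17^0 · 22); the sign does not affect v_p). Step 3 — |x − y|_17 = 17^{0} = 1.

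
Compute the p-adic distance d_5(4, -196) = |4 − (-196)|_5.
d_5(4, -196) = 1/25

Step 1 — x − y = 4 − (-196) = 200. Step 2 — v_5(200) = 2 (factor: 200 = (5^2 · 8); the sign does not affect v_p). Step 3 — |x − y|_5 = 5^{-2} = 1/25.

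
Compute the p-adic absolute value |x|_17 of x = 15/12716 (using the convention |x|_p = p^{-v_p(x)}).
|15/12716|_17 = 289

Step 1 — compute v_17(x) by factoring powers of 17 out of the numerator and denominator: v_17(15/12716) = -2. Step 2 — apply |x|_p = p^{-v_p(x)} = 17^{2} = 289.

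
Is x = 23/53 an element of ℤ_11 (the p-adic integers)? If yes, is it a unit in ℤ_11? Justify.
x ∈ ℤ_11^× (unit); v_11(x) = 0

ℤ_11 = {x ∈ ℚ_11 : v_11(x) ≥ 0} and ℤ_11^× = {x ∈ ℤ_11 : v_11(x) = 0}. Here v_11(23/53) = v_11(num) − v_11(den) = 0; compare against these criteria.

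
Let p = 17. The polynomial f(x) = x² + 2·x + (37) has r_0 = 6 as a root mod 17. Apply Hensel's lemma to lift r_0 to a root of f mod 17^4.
r_3 = 81436 (mod 83521)

Hensel: r_{i+1} = r_i − f(r_i)·(f′(r_i))^{-1} mod 17^{i+2}, f′(x) = 2x + 2. Iterate:
  r_0 = 6 (mod 17)
  r_1 = 227 (mod 289)
  r_2 = 2828 (mod 4913)
  r_3 = 81436 (mod 83521)
Final: r = 81436 satisfies f(r) ≡ 0 mod 17^4.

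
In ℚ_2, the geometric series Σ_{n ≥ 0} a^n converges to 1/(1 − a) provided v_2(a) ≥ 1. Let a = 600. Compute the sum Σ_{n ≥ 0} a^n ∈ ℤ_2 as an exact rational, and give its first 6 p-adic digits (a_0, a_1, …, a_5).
Σ a^n = 1/(1 − a) = -1/599;  first 6 digits = (1, 0, 0, 1, 1, 0)

v_2(a) = 3 ≥ 1, so the series converges in ℤ_2 to 1/(1 − a) = 1/(1 − 600) = -1/599. Expand this rational in ℤ_2: compute digits iteratively via d_i = x_i mod 2, x_{i+1} = (x_i − d_i)/2. The first 6 digits are (1, 0, 0, 1, 1, 0).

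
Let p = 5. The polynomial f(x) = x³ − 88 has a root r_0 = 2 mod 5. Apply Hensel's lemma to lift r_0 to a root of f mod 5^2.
r_1 = 17 (mod 25)

Hensel: r_{i+1} = r_i − f(r_i)/f′(r_i) mod 5^{i+2}, where f′(x) = 3x². Iterate:
  r_0 = 2 (mod 5)
  r_1 = 17 (mod 25)
Final: r = 17 with f(r) ≡ 0 mod 5^2.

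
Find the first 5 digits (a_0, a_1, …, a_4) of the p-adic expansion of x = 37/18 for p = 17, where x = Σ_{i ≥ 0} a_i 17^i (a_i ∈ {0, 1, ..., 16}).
(a_0, …, a_4) = (3, 16, 0, 16, 0)

v_17(37/18) = 0 (numerator and denominator both coprime to 17), so x ∈ ℤ_17^×. Compute digits iteratively via a_i = x_i mod 17, x_{i+1} = (x_i − a_i)/17, with x_0 = x:
  x_0 = 37/18;  a_0 = 3;  x_1 = (x_0 − 3)/17 = -1/18
  x_1 = -1/18;  a_1 = 16;  x_2 = (x_1 − 16)/17 = -17/18
  x_2 = -17/18;  a_2 = 0;  x_3 = (x_2 − 0)/17 = -1/18
  x_3 = -1/18;  a_3 = 16;  x_4 = (x_3 − 16)/17 = -17/18
  x_4 = -17/18;  a_4 = 0;  x_5 = (x_4 − 0)/17 = -1/18
Digits: (3, 16, 0, 16, 0).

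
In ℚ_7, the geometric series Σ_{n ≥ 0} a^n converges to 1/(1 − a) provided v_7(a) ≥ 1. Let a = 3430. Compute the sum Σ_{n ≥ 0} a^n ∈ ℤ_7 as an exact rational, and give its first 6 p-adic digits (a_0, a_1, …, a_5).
Σ a^n = 1/(1 − a) = -1/3429;  first 6 digits = (1, 0, 0, 3, 1, 0)

v_7(a) = 3 ≥ 1, so the series converges in ℤ_7 to 1/(1 − a) = 1/(1 − 3430) = -1/3429. Expand this rational in ℤ_7: compute digits iteratively via d_i = x_i mod 7, x_{i+1} = (x_i − d_i)/7. The first 6 digits are (1, 0, 0, 3, 1, 0).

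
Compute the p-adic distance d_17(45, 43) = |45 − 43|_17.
d_17(45, 43) = 1

Step 1 — x − y = 45 − 43 = 2. Step 2 — v_17(2) = 0 (factor: 2 = (17^0 · 2); the sign does not affect v_p). Step 3 — |x − y|_17 = 17^{0} = 1.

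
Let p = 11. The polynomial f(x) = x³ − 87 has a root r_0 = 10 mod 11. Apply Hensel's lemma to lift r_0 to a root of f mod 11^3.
r_2 = 593 (mod 1331)

Hensel: r_{i+1} = r_i − f(r_i)/f′(r_i) mod 11^{i+2}, where f′(x) = 3x². Iterate:
  r_0 = 10 (mod 11)
  r_1 = 109 (mod 121)
  r_2 = 593 (mod 1331)
Final: r = 593 with f(r) ≡ 0 mod 11^3.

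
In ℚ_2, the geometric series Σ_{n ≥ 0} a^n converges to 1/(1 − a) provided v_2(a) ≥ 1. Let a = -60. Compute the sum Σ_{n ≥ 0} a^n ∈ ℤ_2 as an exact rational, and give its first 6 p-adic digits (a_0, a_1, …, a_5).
Σ a^n = 1/(1 − a) = 1/61;  first 6 digits = (1, 0, 1, 0, 1, 0)

v_2(a) = 2 ≥ 1, so the series converges in ℤ_2 to 1/(1 − a) = 1/(1 − (-60)) = 1/61. Expand this rational in ℤ_2: compute digits iteratively via d_i = x_i mod 2, x_{i+1} = (x_i − d_i)/2. The first 6 digits are (1, 0, 1, 0, 1, 0).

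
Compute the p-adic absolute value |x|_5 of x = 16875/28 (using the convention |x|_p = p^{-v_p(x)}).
|16875/28|_5 = 1/625

Step 1 — compute v_5(x) by factoring powers of 5 out of the numerator and denominator: v_5(16875/28) = 4. Step 2 — apply |x|_p = p^{-v_p(x)} = 5^{-4} = 1/625.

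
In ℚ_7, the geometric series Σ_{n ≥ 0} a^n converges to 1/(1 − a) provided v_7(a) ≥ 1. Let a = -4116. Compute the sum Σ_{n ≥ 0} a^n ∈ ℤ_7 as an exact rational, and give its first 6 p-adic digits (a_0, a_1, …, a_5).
Σ a^n = 1/(1 − a) = 1/4117;  first 6 digits = (1, 0, 0, 2, 5, 6)

v_7(a) = 3 ≥ 1, so the series converges in ℤ_7 to 1/(1 − a) = 1/(1 − (-4116)) = 1/4117. Expand this rational in ℤ_7: compute digits iteratively via d_i = x_i mod 7, x_{i+1} = (x_i − d_i)/7. The first 6 digits are (1, 0, 0, 2, 5, 6).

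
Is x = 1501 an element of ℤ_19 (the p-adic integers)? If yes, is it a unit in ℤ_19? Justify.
x ∈ ℤ_19 but not a unit; v_19(x) = 1 > 0

ℤ_19 = {x ∈ ℚ_19 : v_19(x) ≥ 0} and ℤ_19^× = {x ∈ ℤ_19 : v_19(x) = 0}. Here v_19(1501) = v_19(num) − v_19(den) = 1; compare against these criteria.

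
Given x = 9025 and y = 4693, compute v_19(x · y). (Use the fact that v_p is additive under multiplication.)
v_19(42354325) = 4

v_p(x) = 2 (factor: 9025 = 19^2 · 25); v_p(y) = 2 (factor: 4693 = 19^2 · 13). Additivity: v_p(xy) = v_p(x) + v_p(y) = 2 + 2 = 4. (Direct check: xy = 42354325 = 19^4 · (325).)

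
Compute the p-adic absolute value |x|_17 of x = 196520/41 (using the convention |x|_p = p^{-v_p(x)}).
|196520/41|_17 = 1/4913

Step 1 — compute v_17(x) by factoring powers of 17 out of the numerator and denominator: v_17(196520/41) = 3. Step 2 — apply |x|_p = p^{-v_p(x)} = 17^{-3} = 1/4913.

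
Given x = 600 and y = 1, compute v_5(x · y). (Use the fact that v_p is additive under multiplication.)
v_5(600) = 2

v_p(x) = 2 (factor: 600 = 5^2 · 24); v_p(y) = 0 (factor: 1 = 5^0 · 1). Additivity: v_p(xy) = v_p(x) + v_p(y) = 2 + 0 = 2. (Direct check: xy = 600 = 5^2 · (24).)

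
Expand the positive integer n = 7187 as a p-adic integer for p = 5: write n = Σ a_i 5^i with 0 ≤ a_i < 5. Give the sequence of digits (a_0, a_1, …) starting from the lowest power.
(a_0, a_1, …) = (2, 2, 2, 2, 1, 2)

Repeated division by 5 gives the digits low-to-high: 7187 = 2 + 2·5^1 + 2·5^2 + 2·5^3 + 1·5^4 + 2·5^5. Digit sequence: (2, 2, 2, 2, 1, 2).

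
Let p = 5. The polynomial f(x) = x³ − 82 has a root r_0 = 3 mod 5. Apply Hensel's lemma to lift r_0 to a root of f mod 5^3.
r_2 = 18 (mod 125)

Hensel: r_{i+1} = r_i − f(r_i)/f′(r_i) mod 5^{i+2}, where f′(x) = 3x². Iterate:
  r_0 = 3 (mod 5)
  r_1 = 18 (mod 25)
  r_2 = 18 (mod 125)
Final: r = 18 with f(r) ≡ 0 mod 5^3.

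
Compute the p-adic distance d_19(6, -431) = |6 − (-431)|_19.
d_19(6, -431) = 1/19

Step 1 — x − y = 6 − (-431) = 437. Step 2 — v_19(437) = 1 (factor: 437 = (19^1 · 23); the sign does not affect v_p). Step 3 — |x − y|_19 = 19^{-1} = 1/19.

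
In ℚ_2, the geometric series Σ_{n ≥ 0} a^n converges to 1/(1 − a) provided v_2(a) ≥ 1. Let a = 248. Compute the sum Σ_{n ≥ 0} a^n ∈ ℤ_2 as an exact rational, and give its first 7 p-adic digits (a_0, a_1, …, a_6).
Σ a^n = 1/(1 − a) = -1/247;  first 7 digits = (1, 0, 0, 1, 1, 1, 0)

v_2(a) = 3 ≥ 1, so the series converges in ℤ_2 to 1/(1 − a) = 1/(1 − 248) = -1/247. Expand this rational in ℤ_2: compute digits iteratively via d_i = x_i mod 2, x_{i+1} = (x_i − d_i)/2. The first 7 digits are (1, 0, 0, 1, 1, 1, 0).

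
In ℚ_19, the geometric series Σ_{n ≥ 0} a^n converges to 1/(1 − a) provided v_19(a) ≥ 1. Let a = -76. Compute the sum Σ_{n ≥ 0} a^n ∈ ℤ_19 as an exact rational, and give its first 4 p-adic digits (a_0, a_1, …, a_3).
Σ a^n = 1/(1 − a) = 1/77;  first 4 digits = (1, 15, 15, 12)

v_19(a) = 1 ≥ 1, so the series converges in ℤ_19 to 1/(1 − a) = 1/(1 − (-76)) = 1/77. Expand this rational in ℤ_19: compute digits iteratively via d_i = x_i mod 19, x_{i+1} = (x_i − d_i)/19. The first 4 digits are (1, 15, 15, 12).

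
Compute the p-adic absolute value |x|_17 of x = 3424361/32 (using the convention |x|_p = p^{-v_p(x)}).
|3424361/32|_17 = 1/83521

Step 1 — compute v_17(x) by factoring powers of 17 out of the numerator and denominator: v_17(3424361/32) = 4. Step 2 — apply |x|_p = p^{-v_p(x)} = 17^{-4} = 1/83521.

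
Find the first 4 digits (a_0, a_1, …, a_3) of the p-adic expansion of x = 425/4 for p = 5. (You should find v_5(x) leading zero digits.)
(a_0, …, a_3) = (0, 0, 3, 4)

v_5(425/4) = 2, so a_0 = ... = a_1 = 0. Factor out: x = 5^2 · u with u = 17/4 a unit in ℤ_5. Expand u iteratively via a_{v+i} = u_i mod 5, u_{i+1} = (u_i − a_{v+i})/5:
  u_0 = 17/4;  a_2 = 3;  u_1 = (u_0 − 3)/5 = 1/4
  u_1 = 1/4;  a_3 = 4;  u_2 = (u_1 − 4)/5 = -3/4
Digits: (0, 0, 3, 4).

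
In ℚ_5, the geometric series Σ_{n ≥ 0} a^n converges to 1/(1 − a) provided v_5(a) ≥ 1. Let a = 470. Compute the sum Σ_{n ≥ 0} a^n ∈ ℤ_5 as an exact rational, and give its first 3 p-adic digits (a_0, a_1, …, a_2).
Σ a^n = 1/(1 − a) = -1/469;  first 3 digits = (1, 4, 4)

v_5(a) = 1 ≥ 1, so the series converges in ℤ_5 to 1/(1 − a) = 1/(1 − 470) = -1/469. Expand this rational in ℤ_5: compute digits iteratively via d_i = x_i mod 5, x_{i+1} = (x_i − d_i)/5. The first 3 digits are (1, 4, 4).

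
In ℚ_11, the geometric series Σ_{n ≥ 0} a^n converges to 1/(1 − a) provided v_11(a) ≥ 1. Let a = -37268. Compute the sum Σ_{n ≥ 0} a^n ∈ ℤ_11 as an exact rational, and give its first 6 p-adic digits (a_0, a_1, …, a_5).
Σ a^n = 1/(1 − a) = 1/37269;  first 6 digits = (1, 0, 0, 5, 8, 10)

v_11(a) = 3 ≥ 1, so the series converges in ℤ_11 to 1/(1 − a) = 1/(1 − (-37268)) = 1/37269. Expand this rational in ℤ_11: compute digits iteratively via d_i = x_i mod 11, x_{i+1} = (x_i − d_i)/11. The first 6 digits are (1, 0, 0, 5, 8, 10).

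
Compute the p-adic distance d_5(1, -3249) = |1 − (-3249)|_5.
d_5(1, -3249) = 1/125

Step 1 — x − y = 1 − (-3249) = 3250. Step 2 — v_5(3250) = 3 (factor: 3250 = (5^3 · 26); the sign does not affect v_p). Step 3 — |x − y|_5 = 5^{-3} = 1/125.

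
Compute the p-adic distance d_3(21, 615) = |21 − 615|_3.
d_3(21, 615) = 1/27

Step 1 — x − y = 21 − 615 = -594. Step 2 — v_3(-594) = 3 (factor: -594 = −(3^3 · 22); the sign does not affect v_p). Step 3 — |x − y|_3 = 3^{-3} = 1/27.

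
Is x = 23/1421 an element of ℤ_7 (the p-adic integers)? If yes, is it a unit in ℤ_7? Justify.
x ∉ ℤ_7 (v_7(x) = -2 < 0)

ℤ_7 = {x ∈ ℚ_7 : v_7(x) ≥ 0} and ℤ_7^× = {x ∈ ℤ_7 : v_7(x) = 0}. Here v_7(23/1421) = v_7(num) − v_7(den) = -2; compare against these criteria.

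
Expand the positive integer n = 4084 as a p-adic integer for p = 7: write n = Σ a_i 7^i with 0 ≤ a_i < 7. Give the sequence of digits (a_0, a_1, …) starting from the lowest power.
(a_0, a_1, …) = (3, 2, 6, 4, 1)

Repeated division by 7 gives the digits low-to-high: 4084 = 3 + 2·7^1 + 6·7^2 + 4·7^3 + 1·7^4. Digit sequence: (3, 2, 6, 4, 1).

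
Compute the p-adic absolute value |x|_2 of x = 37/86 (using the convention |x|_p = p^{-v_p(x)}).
|37/86|_2 = 2

Step 1 — compute v_2(x) by factoring powers of 2 out of the numerator and denominator: v_2(37/86) = -1. Step 2 — apply |x|_p = p^{-v_p(x)} = 2^{1} = 2.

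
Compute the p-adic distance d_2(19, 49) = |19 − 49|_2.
d_2(19, 49) = 1/2

Step 1 — x − y = 19 − 49 = -30. Step 2 — v_2(-30) = 1 (factor: -30 = −(2^1 · 15); the sign does not affect v_p). Step 3 — |x − y|_2 = 2^{-1} = 1/2.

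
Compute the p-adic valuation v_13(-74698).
v_13(-74698) = 3

v_13(n) is the largest exponent k such that 13^k divides n. Factor out: -74698 = -13^3 · 34. (Sign doesn't affect v_p.) So v_13(-74698) = 3.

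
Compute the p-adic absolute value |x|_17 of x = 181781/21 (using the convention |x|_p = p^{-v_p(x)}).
|181781/21|_17 = 1/4913

Step 1 — compute v_17(x) by factoring powers of 17 out of the numerator and denominator: v_17(181781/21) = 3. Step 2 — apply |x|_p = p^{-v_p(x)} = 17^{-3} = 1/4913.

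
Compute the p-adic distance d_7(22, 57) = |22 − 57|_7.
d_7(22, 57) = 1/7

Step 1 — x − y = 22 − 57 = -35. Step 2 — v_7(-35) = 1 (factor: -35 = −(7^1 · 5); the sign does not affect v_p). Step 3 — |x − y|_7 = 7^{-1} = 1/7.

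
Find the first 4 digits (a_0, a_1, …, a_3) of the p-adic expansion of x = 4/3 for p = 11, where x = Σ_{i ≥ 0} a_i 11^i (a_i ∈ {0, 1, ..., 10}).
(a_0, …, a_3) = (5, 7, 3, 7)

v_11(4/3) = 0 (numerator and denominator both coprime to 11), so x ∈ ℤ_11^×. Compute digits iteratively via a_i = x_i mod 11, x_{i+1} = (x_i − a_i)/11, with x_0 = x:
  x_0 = 4/3;  a_0 = 5;  x_1 = (x_0 − 5)/11 = -1/3
  x_1 = -1/3;  a_1 = 7;  x_2 = (x_1 − 7)/11 = -2/3
  x_2 = -2/3;  a_2 = 3;  x_3 = (x_2 − 3)/11 = -1/3
  x_3 = -1/3;  a_3 = 7;  x_4 = (x_3 − 7)/11 = -2/3
Digits: (5, 7, 3, 7).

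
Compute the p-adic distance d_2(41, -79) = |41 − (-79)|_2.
d_2(41, -79) = 1/8

Step 1 — x − y = 41 − (-79) = 120. Step 2 — v_2(120) = 3 (factor: 120 = (2^3 · 15); the sign does not affect v_p). Step 3 — |x − y|_2 = 2^{-3} = 1/8.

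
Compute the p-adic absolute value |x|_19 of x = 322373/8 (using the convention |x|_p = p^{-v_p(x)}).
|322373/8|_19 = 1/6859

Step 1 — compute v_19(x) by factoring powers of 19 out of the numerator and denominator: v_19(322373/8) = 3. Step 2 — apply |x|_p = p^{-v_p(x)} = 19^{-3} = 1/6859.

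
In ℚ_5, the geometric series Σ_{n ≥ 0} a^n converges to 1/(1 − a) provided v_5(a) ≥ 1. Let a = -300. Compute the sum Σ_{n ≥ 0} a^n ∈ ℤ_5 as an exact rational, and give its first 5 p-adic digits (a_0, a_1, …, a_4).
Σ a^n = 1/(1 − a) = 1/301;  first 5 digits = (1, 0, 3, 2, 3)

v_5(a) = 2 ≥ 1, so the series converges in ℤ_5 to 1/(1 − a) = 1/(1 − (-300)) = 1/301. Expand this rational in ℤ_5: compute digits iteratively via d_i = x_i mod 5, x_{i+1} = (x_i − d_i)/5. The first 5 digits are (1, 0, 3, 2, 3).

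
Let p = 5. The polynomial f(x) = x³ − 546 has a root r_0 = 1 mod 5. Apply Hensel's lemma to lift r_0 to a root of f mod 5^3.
r_2 = 41 (mod 125)

Hensel: r_{i+1} = r_i − f(r_i)/f′(r_i) mod 5^{i+2}, where f′(x) = 3x². Iterate:
  r_0 = 1 (mod 5)
  r_1 = 16 (mod 25)
  r_2 = 41 (mod 125)
Final: r = 41 with f(r) ≡ 0 mod 5^3.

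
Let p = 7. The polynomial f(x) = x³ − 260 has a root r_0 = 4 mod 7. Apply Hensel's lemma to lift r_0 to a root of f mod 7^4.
r_3 = 2209 (mod 2401)

Hensel: r_{i+1} = r_i − f(r_i)/f′(r_i) mod 7^{i+2}, where f′(x) = 3x². Iterate:
  r_0 = 4 (mod 7)
  r_1 = 4 (mod 49)
  r_2 = 151 (mod 343)
  r_3 = 2209 (mod 2401)
Final: r = 2209 with f(r) ≡ 0 mod 7^4.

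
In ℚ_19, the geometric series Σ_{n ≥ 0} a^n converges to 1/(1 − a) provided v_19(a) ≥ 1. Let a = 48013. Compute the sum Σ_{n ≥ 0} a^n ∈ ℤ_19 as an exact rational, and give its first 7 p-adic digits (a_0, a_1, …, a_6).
Σ a^n = 1/(1 − a) = -1/48012;  first 7 digits = (1, 0, 0, 7, 0, 0, 11)

v_19(a) = 3 ≥ 1, so the series converges in ℤ_19 to 1/(1 − a) = 1/(1 − 48013) = -1/48012. Expand this rational in ℤ_19: compute digits iteratively via d_i = x_i mod 19, x_{i+1} = (x_i − d_i)/19. The first 7 digits are (1, 0, 0, 7, 0, 0, 11).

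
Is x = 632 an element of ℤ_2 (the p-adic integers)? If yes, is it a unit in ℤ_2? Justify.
x ∈ ℤ_2 but not a unit; v_2(x) = 3 > 0

ℤ_2 = {x ∈ ℚ_2 : v_2(x) ≥ 0} and ℤ_2^× = {x ∈ ℤ_2 : v_2(x) = 0}. Here v_2(632) = v_2(num) − v_2(den) = 3; compare against these criteria.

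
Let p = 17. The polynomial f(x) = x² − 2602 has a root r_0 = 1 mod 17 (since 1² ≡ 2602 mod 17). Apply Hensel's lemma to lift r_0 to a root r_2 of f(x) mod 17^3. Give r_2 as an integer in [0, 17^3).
r_2 = 3758 (mod 4913)

Hensel's recurrence: r_{i+1} = r_i − f(r_i)·(f′(r_i))^{-1} mod 17^{i+2}, with f′(x) = 2x. Iterate:
  r_0 = 1 (mod 17)
  r_1 = 1 (mod 289)
  r_2 = 3758 (mod 4913)
Final: r_2 = 3758, and one checks f(r_2) ≡ 0 mod 17^3.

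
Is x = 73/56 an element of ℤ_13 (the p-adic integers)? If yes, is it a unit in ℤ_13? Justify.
x ∈ ℤ_13^× (unit); v_13(x) = 0

ℤ_13 = {x ∈ ℚ_13 : v_13(x) ≥ 0} and ℤ_13^× = {x ∈ ℤ_13 : v_13(x) = 0}. Here v_13(73/56) = v_13(num) − v_13(den) = 0; compare against these criteria.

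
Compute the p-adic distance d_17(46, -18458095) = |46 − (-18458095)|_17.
d_17(46, -18458095) = 1/1419857

Step 1 — x − y = 46 − (-18458095) = 18458141. Step 2 — v_17(18458141) = 5 (factor: 18458141 = (17^5 · 13); the sign does not affect v_p). Step 3 — |x − y|_17 = 17^{-5} = 1/1419857.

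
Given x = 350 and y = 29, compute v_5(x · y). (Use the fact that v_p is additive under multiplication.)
v_5(10150) = 2

v_p(x) = 2 (factor: 350 = 5^2 · 14); v_p(y) = 0 (factor: 29 = 5^0 · 29). Additivity: v_p(xy) = v_p(x) + v_p(y) = 2 + 0 = 2. (Direct check: xy = 10150 = 5^2 · (406).)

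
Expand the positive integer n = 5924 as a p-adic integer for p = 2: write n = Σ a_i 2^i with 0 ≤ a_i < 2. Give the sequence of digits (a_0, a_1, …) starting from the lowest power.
(a_0, a_1, …) = (0, 0, 1, 0, 0, 1, 0, 0, 1, 1, 1, 0, 1)

Repeated division by 2 gives the digits low-to-high: 5924 = 1·2^2 + 1·2^5 + 1·2^8 + 1·2^9 + 1·2^10 + 1·2^12. Digit sequence: (0, 0, 1, 0, 0, 1, 0, 0, 1, 1, 1, 0, 1).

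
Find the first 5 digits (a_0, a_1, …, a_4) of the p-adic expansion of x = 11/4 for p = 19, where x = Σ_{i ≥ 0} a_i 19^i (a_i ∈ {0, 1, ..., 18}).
(a_0, …, a_4) = (17, 4, 14, 4, 14)

v_19(11/4) = 0 (numerator and denominator both coprime to 19), so x ∈ ℤ_19^×. Compute digits iteratively via a_i = x_i mod 19, x_{i+1} = (x_i − a_i)/19, with x_0 = x:
  x_0 = 11/4;  a_0 = 17;  x_1 = (x_0 − 17)/19 = -3/4
  x_1 = -3/4;  a_1 = 4;  x_2 = (x_1 − 4)/19 = -1/4
  x_2 = -1/4;  a_2 = 14;  x_3 = (x_2 − 14)/19 = -3/4
  x_3 = -3/4;  a_3 = 4;  x_4 = (x_3 − 4)/19 = -1/4
  x_4 = -1/4;  a_4 = 14;  x_5 = (x_4 − 14)/19 = -3/4
Digits: (17, 4, 14, 4, 14).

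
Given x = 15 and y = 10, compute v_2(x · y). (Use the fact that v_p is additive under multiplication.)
v_2(150) = 1

v_p(x) = 0 (factor: 15 = 2^0 · 15); v_p(y) = 1 (factor: 10 = 2^1 · 5). Additivity: v_p(xy) = v_p(x) + v_p(y) = 0 + 1 = 1. (Direct check: xy = 150 = 2^1 · (75).)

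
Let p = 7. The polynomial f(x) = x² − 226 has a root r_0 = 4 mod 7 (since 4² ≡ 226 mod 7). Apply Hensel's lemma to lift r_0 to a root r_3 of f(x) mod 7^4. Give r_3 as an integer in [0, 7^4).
r_3 = 949 (mod 2401)

Hensel's recurrence: r_{i+1} = r_i − f(r_i)·(f′(r_i))^{-1} mod 7^{i+2}, with f′(x) = 2x. Iterate:
  r_0 = 4 (mod 7)
  r_1 = 18 (mod 49)
  r_2 = 263 (mod 343)
  r_3 = 949 (mod 2401)
Final: r_3 = 949, and one checks f(r_3) ≡ 0 mod 7^4.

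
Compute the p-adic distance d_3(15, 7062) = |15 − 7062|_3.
d_3(15, 7062) = 1/243

Step 1 — x − y = 15 − 7062 = -7047. Step 2 — v_3(-7047) = 5 (factor: -7047 = −(3^5 · 29); the sign does not affect v_p). Step 3 — |x − y|_3 = 3^{-5} = 1/243.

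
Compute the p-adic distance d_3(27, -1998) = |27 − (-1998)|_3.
d_3(27, -1998) = 1/81

Step 1 — x − y = 27 − (-1998) = 2025. Step 2 — v_3(2025) = 4 (factor: 2025 = (3^4 · 25); the sign does not affect v_p). Step 3 — |x − y|_3 = 3^{-4} = 1/81.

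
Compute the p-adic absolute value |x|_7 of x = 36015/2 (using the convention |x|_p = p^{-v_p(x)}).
|36015/2|_7 = 1/2401

Step 1 — compute v_7(x) by factoring powers of 7 out of the numerator and denominator: v_7(36015/2) = 4. Step 2 — apply |x|_p = p^{-v_p(x)} = 7^{-4} = 1/2401.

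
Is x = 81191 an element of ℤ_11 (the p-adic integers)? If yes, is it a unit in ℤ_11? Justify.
x ∈ ℤ_11 but not a unit; v_11(x) = 3 > 0

ℤ_11 = {x ∈ ℚ_11 : v_11(x) ≥ 0} and ℤ_11^× = {x ∈ ℤ_11 : v_11(x) = 0}. Here v_11(81191) = v_11(num) − v_11(den) = 3; compare against these criteria.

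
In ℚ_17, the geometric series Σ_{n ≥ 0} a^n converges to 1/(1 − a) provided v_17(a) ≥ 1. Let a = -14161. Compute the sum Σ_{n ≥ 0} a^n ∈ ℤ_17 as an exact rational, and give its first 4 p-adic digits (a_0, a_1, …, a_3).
Σ a^n = 1/(1 − a) = 1/14162;  first 4 digits = (1, 0, 2, 14)

v_17(a) = 2 ≥ 1, so the series converges in ℤ_17 to 1/(1 − a) = 1/(1 − (-14161)) = 1/14162. Expand this rational in ℤ_17: compute digits iteratively via d_i = x_i mod 17, x_{i+1} = (x_i − d_i)/17. The first 4 digits are (1, 0, 2, 14).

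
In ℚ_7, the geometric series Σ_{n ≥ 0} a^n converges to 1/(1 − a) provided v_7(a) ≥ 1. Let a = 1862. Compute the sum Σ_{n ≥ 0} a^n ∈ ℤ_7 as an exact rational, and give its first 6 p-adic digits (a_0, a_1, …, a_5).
Σ a^n = 1/(1 − a) = -1/1861;  first 6 digits = (1, 0, 3, 5, 2, 3)

v_7(a) = 2 ≥ 1, so the series converges in ℤ_7 to 1/(1 − a) = 1/(1 − 1862) = -1/1861. Expand this rational in ℤ_7: compute digits iteratively via d_i = x_i mod 7, x_{i+1} = (x_i − d_i)/7. The first 6 digits are (1, 0, 3, 5, 2, 3).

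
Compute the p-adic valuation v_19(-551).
v_19(-551) = 1

v_19(n) is the largest exponent k such that 19^k divides n. Factor out: -551 = -19^1 · 29. (Sign doesn't affect v_p.) So v_19(-551) = 1.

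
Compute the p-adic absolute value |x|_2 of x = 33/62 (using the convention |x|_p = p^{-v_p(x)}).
|33/62|_2 = 2

Step 1 — compute v_2(x) by factoring powers of 2 out of the numerator and denominator: v_2(33/62) = -1. Step 2 — apply |x|_p = p^{-v_p(x)} = 2^{1} = 2.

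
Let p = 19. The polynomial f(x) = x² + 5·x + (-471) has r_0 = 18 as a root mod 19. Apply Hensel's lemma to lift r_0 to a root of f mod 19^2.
r_1 = 37 (mod 361)

Hensel: r_{i+1} = r_i − f(r_i)·(f′(r_i))^{-1} mod 19^{i+2}, f′(x) = 2x + 5. Iterate:
  r_0 = 18 (mod 19)
  r_1 = 37 (mod 361)
Final: r = 37 satisfies f(r) ≡ 0 mod 19^2.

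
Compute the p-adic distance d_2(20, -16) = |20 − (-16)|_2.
d_2(20, -16) = 1/4

Step 1 — x − y = 20 − (-16) = 36. Step 2 — v_2(36) = 2 (factor: 36 = (2^2 · 9); the sign does not affect v_p). Step 3 — |x − y|_2 = 2^{-2} = 1/4.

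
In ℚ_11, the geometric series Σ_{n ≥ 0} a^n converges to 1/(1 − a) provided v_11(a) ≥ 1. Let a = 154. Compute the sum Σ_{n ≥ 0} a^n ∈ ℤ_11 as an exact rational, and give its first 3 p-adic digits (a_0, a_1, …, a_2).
Σ a^n = 1/(1 − a) = -1/153;  first 3 digits = (1, 3, 10)

v_11(a) = 1 ≥ 1, so the series converges in ℤ_11 to 1/(1 − a) = 1/(1 − 154) = -1/153. Expand this rational in ℤ_11: compute digits iteratively via d_i = x_i mod 11, x_{i+1} = (x_i − d_i)/11. The first 3 digits are (1, 3, 10).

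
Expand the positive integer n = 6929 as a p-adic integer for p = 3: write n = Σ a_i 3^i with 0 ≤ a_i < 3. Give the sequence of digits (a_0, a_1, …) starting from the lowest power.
(a_0, a_1, …) = (2, 2, 1, 1, 1, 1, 0, 0, 1)

Repeated division by 3 gives the digits low-to-high: 6929 = 2 + 2·3^1 + 1·3^2 + 1·3^3 + 1·3^4 + 1·3^5 + 1·3^8. Digit sequence: (2, 2, 1, 1, 1, 1, 0, 0, 1).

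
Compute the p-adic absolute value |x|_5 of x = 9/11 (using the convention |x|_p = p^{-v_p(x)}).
|9/11|_5 = 1

Step 1 — compute v_5(x) by factoring powers of 5 out of the numerator and denominator: v_5(9/11) = 0. Step 2 — apply |x|_p = p^{-v_p(x)} = 5^{0} = 1.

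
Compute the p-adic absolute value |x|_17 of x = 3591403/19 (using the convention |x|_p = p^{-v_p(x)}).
|3591403/19|_17 = 1/83521

Step 1 — compute v_17(x) by factoring powers of 17 out of the numerator and denominator: v_17(3591403/19) = 4. Step 2 — apply |x|_p = p^{-v_p(x)} = 17^{-4} = 1/83521.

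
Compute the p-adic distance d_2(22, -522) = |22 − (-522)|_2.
d_2(22, -522) = 1/32

Step 1 — x − y = 22 − (-522) = 544. Step 2 — v_2(544) = 5 (factor: 544 = (2^5 · 17); the sign does not affect v_p). Step 3 — |x − y|_2 = 2^{-5} = 1/32.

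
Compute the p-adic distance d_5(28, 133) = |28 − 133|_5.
d_5(28, 133) = 1/5

Step 1 — x − y = 28 − 133 = -105. Step 2 — v_5(-105) = 1 (factor: -105 = −(5^1 · 21); the sign does not affect v_p). Step 3 — |x − y|_5 = 5^{-1} = 1/5.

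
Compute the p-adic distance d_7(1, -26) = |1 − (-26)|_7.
d_7(1, -26) = 1

Step 1 — x − y = 1 − (-26) = 27. Step 2 — v_7(27) = 0 (factor: 27 = (7^0 · 27); the sign does not affect v_p). Step 3 — |x − y|_7 = 7^{0} = 1.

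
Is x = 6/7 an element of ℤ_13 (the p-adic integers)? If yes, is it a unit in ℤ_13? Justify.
x ∈ ℤ_13^× (unit); v_13(x) = 0

ℤ_13 = {x ∈ ℚ_13 : v_13(x) ≥ 0} and ℤ_13^× = {x ∈ ℤ_13 : v_13(x) = 0}. Here v_13(6/7) = v_13(num) − v_13(den) = 0; compare against these criteria.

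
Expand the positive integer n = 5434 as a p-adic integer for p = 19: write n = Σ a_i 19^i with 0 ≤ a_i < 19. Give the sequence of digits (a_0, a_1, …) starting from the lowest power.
(a_0, a_1, …) = (0, 1, 15)

Repeated division by 19 gives the digits low-to-high: 5434 = 1·19^1 + 15·19^2. Digit sequence: (0, 1, 15).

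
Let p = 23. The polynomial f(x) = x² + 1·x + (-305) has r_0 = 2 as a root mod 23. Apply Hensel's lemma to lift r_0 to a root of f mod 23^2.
r_1 = 485 (mod 529)

Hensel: r_{i+1} = r_i − f(r_i)·(f′(r_i))^{-1} mod 23^{i+2}, f′(x) = 2x + 1. Iterate:
  r_0 = 2 (mod 23)
  r_1 = 485 (mod 529)
Final: r = 485 satisfies f(r) ≡ 0 mod 23^2.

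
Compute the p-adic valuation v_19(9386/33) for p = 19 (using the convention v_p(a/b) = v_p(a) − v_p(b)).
v_19(9386/33) = 2

Factor powers of 19 from the numerator and denominator of the reduced fraction: 9386 = 19^2 · 26 and 33 = 19^0 · 33. Apply v_p(a/b) = v_p(a) − v_p(b): v_19(9386/33) = 2 − 0 = 2.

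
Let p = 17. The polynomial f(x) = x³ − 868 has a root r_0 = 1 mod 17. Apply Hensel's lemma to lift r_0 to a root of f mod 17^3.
r_2 = 290 (mod 4913)

Hensel: r_{i+1} = r_i − f(r_i)/f′(r_i) mod 17^{i+2}, where f′(x) = 3x². Iterate:
  r_0 = 1 (mod 17)
  r_1 = 1 (mod 289)
  r_2 = 290 (mod 4913)
Final: r = 290 with f(r) ≡ 0 mod 17^3.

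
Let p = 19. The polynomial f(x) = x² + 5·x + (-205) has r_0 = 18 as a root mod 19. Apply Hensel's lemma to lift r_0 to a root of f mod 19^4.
r_3 = 122929 (mod 130321)

Hensel: r_{i+1} = r_i − f(r_i)·(f′(r_i))^{-1} mod 19^{i+2}, f′(x) = 2x + 5. Iterate:
  r_0 = 18 (mod 19)
  r_1 = 189 (mod 361)
  r_2 = 6326 (mod 6859)
  r_3 = 122929 (mod 130321)
Final: r = 122929 satisfies f(r) ≡ 0 mod 19^4.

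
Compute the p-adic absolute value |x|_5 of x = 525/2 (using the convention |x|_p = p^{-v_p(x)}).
|525/2|_5 = 1/25

Step 1 — compute v_5(x) by factoring powers of 5 out of the numerator and denominator: v_5(525/2) = 2. Step 2 — apply |x|_p = p^{-v_p(x)} = 5^{-2} = 1/25.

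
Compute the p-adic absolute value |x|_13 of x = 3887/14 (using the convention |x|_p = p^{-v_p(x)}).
|3887/14|_13 = 1/169

Step 1 — compute v_13(x) by factoring powers of 13 out of the numerator and denominator: v_13(3887/14) = 2. Step 2 — apply |x|_p = p^{-v_p(x)} = 13^{-2} = 1/169.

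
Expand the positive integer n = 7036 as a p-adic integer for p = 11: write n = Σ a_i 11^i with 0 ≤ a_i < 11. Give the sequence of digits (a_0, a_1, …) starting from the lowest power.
(a_0, a_1, …) = (7, 1, 3, 5)

Repeated division by 11 gives the digits low-to-high: 7036 = 7 + 1·11^1 + 3·11^2 + 5·11^3. Digit sequence: (7, 1, 3, 5).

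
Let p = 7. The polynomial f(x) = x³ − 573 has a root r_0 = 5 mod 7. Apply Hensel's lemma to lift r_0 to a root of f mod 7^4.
r_3 = 1153 (mod 2401)

Hensel: r_{i+1} = r_i − f(r_i)/f′(r_i) mod 7^{i+2}, where f′(x) = 3x². Iterate:
  r_0 = 5 (mod 7)
  r_1 = 26 (mod 49)
  r_2 = 124 (mod 343)
  r_3 = 1153 (mod 2401)
Final: r = 1153 with f(r) ≡ 0 mod 7^4.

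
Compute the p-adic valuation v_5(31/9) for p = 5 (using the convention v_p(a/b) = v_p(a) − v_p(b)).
v_5(31/9) = 0

Factor powers of 5 from the numerator and denominator of the reduced fraction: 31 = 5^0 · 31 and 9 = 5^0 · 9. Apply v_p(a/b) = v_p(a) − v_p(b): v_5(31/9) = 0 − 0 = 0.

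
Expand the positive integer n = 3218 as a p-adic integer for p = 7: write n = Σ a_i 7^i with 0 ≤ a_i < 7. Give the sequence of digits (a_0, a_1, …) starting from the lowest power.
(a_0, a_1, …) = (5, 4, 2, 2, 1)

Repeated division by 7 gives the digits low-to-high: 3218 = 5 + 4·7^1 + 2·7^2 + 2·7^3 + 1·7^4. Digit sequence: (5, 4, 2, 2, 1).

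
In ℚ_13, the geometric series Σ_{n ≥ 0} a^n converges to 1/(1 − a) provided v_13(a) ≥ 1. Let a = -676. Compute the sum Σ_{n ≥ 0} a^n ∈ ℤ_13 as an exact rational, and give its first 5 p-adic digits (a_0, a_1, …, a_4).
Σ a^n = 1/(1 − a) = 1/677;  first 5 digits = (1, 0, 9, 12, 2)

v_13(a) = 2 ≥ 1, so the series converges in ℤ_13 to 1/(1 − a) = 1/(1 − (-676)) = 1/677. Expand this rational in ℤ_13: compute digits iteratively via d_i = x_i mod 13, x_{i+1} = (x_i − d_i)/13. The first 5 digits are (1, 0, 9, 12, 2).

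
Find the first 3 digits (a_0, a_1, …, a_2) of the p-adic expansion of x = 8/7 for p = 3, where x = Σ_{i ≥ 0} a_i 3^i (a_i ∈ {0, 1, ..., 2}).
(a_0, …, a_2) = (2, 1, 0)

v_3(8/7) = 0 (numerator and denominator both coprime to 3), so x ∈ ℤ_3^×. Compute digits iteratively via a_i = x_i mod 3, x_{i+1} = (x_i − a_i)/3, with x_0 = x:
  x_0 = 8/7;  a_0 = 2;  x_1 = (x_0 − 2)/3 = -2/7
  x_1 = -2/7;  a_1 = 1;  x_2 = (x_1 − 1)/3 = -3/7
  x_2 = -3/7;  a_2 = 0;  x_3 = (x_2 − 0)/3 = -1/7
Digits: (2, 1, 0).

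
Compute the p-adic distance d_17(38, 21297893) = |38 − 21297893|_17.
d_17(38, 21297893) = 1/1419857

Step 1 — x − y = 38 − 21297893 = -21297855. Step 2 — v_17(-21297855) = 5 (factor: -21297855 = −(17^5 · 15); the sign does not affect v_p). Step 3 — |x − y|_17 = 17^{-5} = 1/1419857.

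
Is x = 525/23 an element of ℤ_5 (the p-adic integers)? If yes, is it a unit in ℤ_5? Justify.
x ∈ ℤ_5 but not a unit; v_5(x) = 2 > 0

ℤ_5 = {x ∈ ℚ_5 : v_5(x) ≥ 0} and ℤ_5^× = {x ∈ ℤ_5 : v_5(x) = 0}. Here v_5(525/23) = v_5(num) − v_5(den) = 2; compare against these criteria.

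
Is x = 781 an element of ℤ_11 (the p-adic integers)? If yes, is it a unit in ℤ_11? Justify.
x ∈ ℤ_11 but not a unit; v_11(x) = 1 > 0

ℤ_11 = {x ∈ ℚ_11 : v_11(x) ≥ 0} and ℤ_11^× = {x ∈ ℤ_11 : v_11(x) = 0}. Here v_11(781) = v_11(num) − v_11(den) = 1; compare against these criteria.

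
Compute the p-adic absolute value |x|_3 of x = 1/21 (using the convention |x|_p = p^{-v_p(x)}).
|1/21|_3 = 3

Step 1 — compute v_3(x) by factoring powers of 3 out of the numerator and denominator: v_3(1/21) = -1. Step 2 — apply |x|_p = p^{-v_p(x)} = 3^{1} = 3.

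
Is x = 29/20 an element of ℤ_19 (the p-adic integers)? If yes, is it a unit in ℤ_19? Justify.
x ∈ ℤ_19^× (unit); v_19(x) = 0

ℤ_19 = {x ∈ ℚ_19 : v_19(x) ≥ 0} and ℤ_19^× = {x ∈ ℤ_19 : v_19(x) = 0}. Here v_19(29/20) = v_19(num) − v_19(den) = 0; compare against these criteria.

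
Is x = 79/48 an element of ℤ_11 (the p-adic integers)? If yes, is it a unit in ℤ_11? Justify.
x ∈ ℤ_11^× (unit); v_11(x) = 0

ℤ_11 = {x ∈ ℚ_11 : v_11(x) ≥ 0} and ℤ_11^× = {x ∈ ℤ_11 : v_11(x) = 0}. Here v_11(79/48) = v_11(num) − v_11(den) = 0; compare against these criteria.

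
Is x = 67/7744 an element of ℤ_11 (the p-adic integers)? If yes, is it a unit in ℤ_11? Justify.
x ∉ ℤ_11 (v_11(x) = -2 < 0)

ℤ_11 = {x ∈ ℚ_11 : v_11(x) ≥ 0} and ℤ_11^× = {x ∈ ℤ_11 : v_11(x) = 0}. Here v_11(67/7744) = v_11(num) − v_11(den) = -2; compare against these criteria.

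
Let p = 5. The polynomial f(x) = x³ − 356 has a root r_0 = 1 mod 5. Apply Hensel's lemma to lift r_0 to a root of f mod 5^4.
r_3 = 561 (mod 625)

Hensel: r_{i+1} = r_i − f(r_i)/f′(r_i) mod 5^{i+2}, where f′(x) = 3x². Iterate:
  r_0 = 1 (mod 5)
  r_1 = 11 (mod 25)
  r_2 = 61 (mod 125)
  r_3 = 561 (mod 625)
Final: r = 561 with f(r) ≡ 0 mod 5^4.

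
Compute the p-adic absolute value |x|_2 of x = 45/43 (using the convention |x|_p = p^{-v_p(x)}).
|45/43|_2 = 1

Step 1 — compute v_2(x) by factoring powers of 2 out of the numerator and denominator: v_2(45/43) = 0. Step 2 — apply |x|_p = p^{-v_p(x)} = 2^{0} = 1.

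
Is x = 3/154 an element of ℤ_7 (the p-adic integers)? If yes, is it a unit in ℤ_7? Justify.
x ∉ ℤ_7 (v_7(x) = -1 < 0)

ℤ_7 = {x ∈ ℚ_7 : v_7(x) ≥ 0} and ℤ_7^× = {x ∈ ℤ_7 : v_7(x) = 0}. Here v_7(3/154) = v_7(num) − v_7(den) = -1; compare against these criteria.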